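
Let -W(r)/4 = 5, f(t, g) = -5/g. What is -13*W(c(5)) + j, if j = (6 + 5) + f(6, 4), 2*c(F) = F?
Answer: 1079/4 ≈ 269.75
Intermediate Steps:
c(F) = F/2
W(r) = -20 (W(r) = -4*5 = -20)
j = 39/4 (j = (6 + 5) - 5/4 = 11 - 5*¼ = 11 - 5/4 = 39/4 ≈ 9.7500)
-13*W(c(5)) + j = -13*(-20) + 39/4 = 260 + 39/4 = 1079/4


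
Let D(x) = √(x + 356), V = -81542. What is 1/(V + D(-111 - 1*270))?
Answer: -81542/6649097789 - 5*I/6649097789 ≈ -1.2264e-5 - 7.5198e-10*I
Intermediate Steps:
D(x) = √(356 + x)
1/(V + D(-111 - 1*270)) = 1/(-81542 + √(356 + (-111 - 1*270))) = 1/(-81542 + √(356 + (-111 - 270))) = 1/(-81542 + √(356 - 381)) = 1/(-81542 + √(-25)) = 1/(-81542 + 5*I) = (-81542 - 5*I)/6649097789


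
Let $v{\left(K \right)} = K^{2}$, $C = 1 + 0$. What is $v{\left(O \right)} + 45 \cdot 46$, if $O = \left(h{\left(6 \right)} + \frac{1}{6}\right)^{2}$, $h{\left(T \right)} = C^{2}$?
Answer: $\frac{2685121}{1296} \approx 2071.9$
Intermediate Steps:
$C = 1$
$h{\left(T \right)} = 1$ ($h{\left(T \right)} = 1^{2} = 1$)
$O = \frac{49}{36}$ ($O = \left(1 + \frac{1}{6}\right)^{2} = \left(\frac{7}{6}\right)^{2} = \frac{49}{36} \approx 1.3611$)
$v{\left(O \right)} + 45 \cdot 46 = \left(\frac{49}{36}\right)^{2} + 45 \cdot 46 = \frac{2401}{1296} + 2070 = \frac{2685121}{1296}$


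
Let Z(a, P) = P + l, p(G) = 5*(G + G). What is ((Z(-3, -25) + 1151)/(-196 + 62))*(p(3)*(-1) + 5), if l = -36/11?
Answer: 154375/737 ≈ 209.46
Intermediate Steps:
p(G) = 10*G (p(G) = 5*(2*G) = 10*G)
l = -36/11 (l = -36*1/11 = -36/11 ≈ -3.2727)
Z(a, P) = -36/11 + P (Z(a, P) = P - 36/11 = -36/11 + P)
((Z(-3, -25) + 1151)/(-196 + 62))*(p(3)*(-1) + 5) = (((-36/11 - 25) + 1151)/(-196 + 62))*((10*3)*(-1) + 5) = ((-311/11 + 1151)/(-134))*(30*(-1) + 5) = ((12350/11)*(-1/134))*(-30 + 5) = -6175/737*(-25) = 154375/737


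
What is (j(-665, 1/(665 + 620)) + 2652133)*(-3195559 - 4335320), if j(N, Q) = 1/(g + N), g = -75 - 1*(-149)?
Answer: -3934659862326386/197 ≈ -1.9973e+13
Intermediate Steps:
g = 74 (g = -75 + 149 = 74)
j(N, Q) = 1/(74 + N)
(j(-665, 1/(665 + 620)) + 2652133)*(-3195559 - 4335320) = (1/(74 - 665) + 2652133)*(-3195559 - 4335320) = (1/(-591) + 2652133)*(-7530879) = (-1/591 + 2652133)*(-7530879) = (1567410602/591)*(-7530879) = -3934659862326386/197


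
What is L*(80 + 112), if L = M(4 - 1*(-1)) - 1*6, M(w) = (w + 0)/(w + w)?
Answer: -1056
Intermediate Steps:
M(w) = ½ (M(w) = w/((2*w)) = w*(1/(2*w)) = ½)
L = -11/2 (L = ½ - 1*6 = ½ - 6 = -11/2 ≈ -5.5000)
L*(80 + 112) = -11*(80 + 112)/2 = -11/2*192 = -1056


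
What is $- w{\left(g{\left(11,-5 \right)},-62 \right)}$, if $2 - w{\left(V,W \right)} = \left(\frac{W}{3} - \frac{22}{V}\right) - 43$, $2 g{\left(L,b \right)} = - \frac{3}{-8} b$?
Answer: $- \frac{211}{5} \approx -42.2$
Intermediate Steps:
$g{\left(L,b \right)} = \frac{3 b}{16}$ ($g{\left(L,b \right)} = \frac{- \frac{3}{-8} b}{2} = \frac{\left(-3\right) \left(- \frac{1}{8}\right) b}{2} = \frac{\frac{3}{8} b}{2} = \frac{3 b}{16}$)
$w{\left(V,W \right)} = 45 + \frac{22}{V} - \frac{W}{3}$ ($w{\left(V,W \right)} = 2 - \left(\left(\frac{W}{3} - \frac{22}{V}\right) - 43\right) = 2 - \left(\left(- \frac{22}{V} + \frac{W}{3}\right) - 43\right) = 2 - \left(-43 - \frac{22}{V} + \frac{W}{3}\right) = 2 + \left(43 + \frac{22}{V} - \frac{W}{3}\right) = 45 + \frac{22}{V} - \frac{W}{3}$)
$- w{\left(g{\left(11,-5 \right)},-62 \right)} = - (45 + \frac{22}{\frac{3}{16} \left(-5\right)} - - \frac{62}{3}) = - (45 + \frac{22}{- \frac{15}{16}} + \frac{62}{3}) = - (45 + 22 \left(- \frac{16}{15}\right) + \frac{62}{3}) = - (45 - \frac{352}{15} + \frac{62}{3}) = \left(-1\right) \frac{211}{5} = - \frac{211}{5}$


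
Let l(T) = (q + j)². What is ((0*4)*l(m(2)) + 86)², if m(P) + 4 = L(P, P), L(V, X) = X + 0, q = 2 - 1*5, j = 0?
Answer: 7396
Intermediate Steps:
q = -3 (q = 2 - 5 = -3)
L(V, X) = X
m(P) = -4 + P
l(T) = 9 (l(T) = (-3 + 0)² = (-3)² = 9)
((0*4)*l(m(2)) + 86)² = ((0*4)*9 + 86)² = (0*9 + 86)² = (0 + 86)² = 86² = 7396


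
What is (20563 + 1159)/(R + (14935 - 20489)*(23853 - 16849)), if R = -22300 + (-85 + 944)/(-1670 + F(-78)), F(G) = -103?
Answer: -38513106/69009621727 ≈ -0.00055808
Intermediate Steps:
R = -39538759/1773 (R = -22300 + (-85 + 944)/(-1670 - 103) = -22300 + 859/(-1773) = -22300 + 859*(-1/1773) = -22300 - 859/1773 = -39538759/1773 ≈ -22301.)
(20563 + 1159)/(R + (14935 - 20489)*(23853 - 16849)) = (20563 + 1159)/(-39538759/1773 + (14935 - 20489)*(23853 - 16849)) = 21722/(-39538759/1773 - 5554*7004) = 21722/(-39538759/1773 - 38900216) = 21722/(-69009621727/1773) = 21722*(-1773/69009621727) = -38513106/69009621727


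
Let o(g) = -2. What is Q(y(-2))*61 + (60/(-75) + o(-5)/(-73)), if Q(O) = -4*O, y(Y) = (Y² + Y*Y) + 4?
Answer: -1069002/365 ≈ -2928.8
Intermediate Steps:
y(Y) = 4 + 2*Y² (y(Y) = (Y² + Y²) + 4 = 2*Y² + 4 = 4 + 2*Y²)
Q(y(-2))*61 + (60/(-75) + o(-5)/(-73)) = -4*(4 + 2*(-2)²)*61 + (60/(-75) - 2/(-73)) = -4*(4 + 2*4)*61 + (60*(-1/75) - 2*(-1/73)) = -4*(4 + 8)*61 + (-⅘ + 2/73) = -4*12*61 - 282/365 = -48*61 - 282/365 = -2928 - 282/365 = -1069002/365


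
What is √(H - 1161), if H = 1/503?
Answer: 7*I*√5994754/503 ≈ 34.073*I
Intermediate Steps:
H = 1/503 ≈ 0.0019881
√(H - 1161) = √(1/503 - 1161) = √(-583982/503) = 7*I*√5994754/503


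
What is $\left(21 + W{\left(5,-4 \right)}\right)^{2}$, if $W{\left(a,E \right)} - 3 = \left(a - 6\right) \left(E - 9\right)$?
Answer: $1369$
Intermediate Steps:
$W{\left(a,E \right)} = 3 + \left(-9 + E\right) \left(-6 + a\right)$ ($W{\left(a,E \right)} = 3 + \left(a - 6\right) \left(E - 9\right) = 3 + \left(-6 + a\right) \left(-9 + E\right) = 3 + \left(-9 + E\right) \left(-6 + a\right)$)
$\left(21 + W{\left(5,-4 \right)}\right)^{2} = \left(21 - -16\right)^{2} = \left(21 + \left(57 - 45 + 24 - 20\right)\right)^{2} = \left(21 + 16\right)^{2} = 37^{2} = 1369$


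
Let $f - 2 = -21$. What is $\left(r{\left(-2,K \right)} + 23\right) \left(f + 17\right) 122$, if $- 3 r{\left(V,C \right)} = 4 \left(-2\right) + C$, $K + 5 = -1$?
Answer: $- \frac{20252}{3} \approx -6750.7$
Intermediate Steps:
$K = -6$ ($K = -5 - 1 = -6$)
$r{\left(V,C \right)} = \frac{8}{3} - \frac{C}{3}$ ($r{\left(V,C \right)} = - \frac{4 \left(-2\right) + C}{3} = - \frac{-8 + C}{3} = \frac{8}{3} - \frac{C}{3}$)
$f = -19$ ($f = 2 - 21 = -19$)
$\left(r{\left(-2,K \right)} + 23\right) \left(f + 17\right) 122 = \left(\left(\frac{8}{3} - -2\right) + 23\right) \left(-19 + 17\right) 122 = \left(\left(\frac{8}{3} + 2\right) + 23\right) \left(-2\right) 122 = \left(\frac{14}{3} + 23\right) \left(-2\right) 122 = \frac{83}{3} \left(-2\right) 122 = \left(- \frac{166}{3}\right) 122 = - \frac{20252}{3}$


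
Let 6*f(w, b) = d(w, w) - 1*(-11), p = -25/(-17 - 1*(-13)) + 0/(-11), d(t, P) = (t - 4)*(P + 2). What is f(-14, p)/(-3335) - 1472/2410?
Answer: -3000179/4822410 ≈ -0.62213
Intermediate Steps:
d(t, P) = (-4 + t)*(2 + P)
p = 25/4 (p = -25/(-17 + 13) + 0*(-1/11) = -25/(-4) + 0 = -25*(-¼) + 0 = 25/4 + 0 = 25/4 ≈ 6.2500)
f(w, b) = ½ - w/3 + w²/6 (f(w, b) = ((-8 - 4*w + 2*w + w*w) - 1*(-11))/6 = ((-8 - 4*w + 2*w + w²) + 11)/6 = ((-8 + w² - 2*w) + 11)/6 = (3 + w² - 2*w)/6 = ½ - w/3 + w²/6)
f(-14, p)/(-3335) - 1472/2410 = (½ - ⅓*(-14) + (⅙)*(-14)²)/(-3335) - 1472/2410 = (½ + 14/3 + (⅙)*196)*(-1/3335) - 1472*1/2410 = (½ + 14/3 + 98/3)*(-1/3335) - 736/1205 = (227/6)*(-1/3335) - 736/1205 = -227/20010 - 736/1205 = -3000179/4822410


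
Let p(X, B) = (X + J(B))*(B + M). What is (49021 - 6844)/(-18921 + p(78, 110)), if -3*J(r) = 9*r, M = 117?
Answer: -14059/25375 ≈ -0.55405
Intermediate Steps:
J(r) = -3*r
p(X, B) = (117 + B)*(X - 3*B) (p(X, B) = (X - 3*B)*(B + 117) = (X - 3*B)*(117 + B) = (117 + B)*(X - 3*B))
(49021 - 6844)/(-18921 + p(78, 110)) = (49021 - 6844)/(-18921 + (-351*110 - 3*110**2 + 117*78 + 110*78)) = 42177/(-18921 + (-38610 - 3*12100 + 9126 + 8580)) = 42177/(-18921 + (-38610 - 36300 + 9126 + 8580)) = 42177/(-18921 - 57204) = 42177/(-76125) = 42177*(-1/76125) = -14059/25375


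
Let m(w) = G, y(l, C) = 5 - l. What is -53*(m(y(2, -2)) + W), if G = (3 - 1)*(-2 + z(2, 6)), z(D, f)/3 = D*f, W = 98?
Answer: -8798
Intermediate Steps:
z(D, f) = 3*D*f (z(D, f) = 3*(D*f) = 3*D*f)
G = 68 (G = (3 - 1)*(-2 + 3*2*6) = 2*(-2 + 36) = 2*34 = 68)
m(w) = 68
-53*(m(y(2, -2)) + W) = -53*(68 + 98) = -53*166 = -8798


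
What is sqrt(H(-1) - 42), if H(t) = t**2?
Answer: I*sqrt(41) ≈ 6.4031*I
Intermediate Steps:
sqrt(H(-1) - 42) = sqrt((-1)**2 - 42) = sqrt(1 - 42) = sqrt(-41) = I*sqrt(41)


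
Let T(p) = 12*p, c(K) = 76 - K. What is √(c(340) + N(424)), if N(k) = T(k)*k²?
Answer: 6*√25408334 ≈ 30244.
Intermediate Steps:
N(k) = 12*k³ (N(k) = (12*k)*k² = 12*k³)
√(c(340) + N(424)) = √((76 - 1*340) + 12*424³) = √((76 - 340) + 12*76225024) = √(-264 + 914700288) = √914700024 = 6*√25408334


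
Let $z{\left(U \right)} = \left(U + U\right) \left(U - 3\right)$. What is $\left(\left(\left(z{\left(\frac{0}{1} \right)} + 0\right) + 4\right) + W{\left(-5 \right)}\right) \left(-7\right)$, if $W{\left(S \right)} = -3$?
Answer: $-7$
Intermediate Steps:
$z{\left(U \right)} = 2 U \left(-3 + U\right)$
$\left(\left(\left(z{\left(\frac{0}{1} \right)} + 0\right) + 4\right) + W{\left(-5 \right)}\right) \left(-7\right) = \left(\left(\left(2 \cdot \frac{0}{1} \left(-3 + \frac{0}{1}\right) + 0\right) + 4\right) - 3\right) \left(-7\right) = \left(\left(\left(2 \cdot 0 \cdot 1 \left(-3 + 0 \cdot 1\right) + 0\right) + 4\right) - 3\right) \left(-7\right) = \left(\left(\left(2 \cdot 0 \left(-3 + 0\right) + 0\right) + 4\right) - 3\right) \left(-7\right) = \left(\left(\left(2 \cdot 0 \left(-3\right) + 0\right) + 4\right) - 3\right) \left(-7\right) = \left(\left(\left(0 + 0\right) + 4\right) - 3\right) \left(-7\right) = \left(\left(0 + 4\right) - 3\right) \left(-7\right) = \left(4 - 3\right) \left(-7\right) = 1 \left(-7\right) = -7$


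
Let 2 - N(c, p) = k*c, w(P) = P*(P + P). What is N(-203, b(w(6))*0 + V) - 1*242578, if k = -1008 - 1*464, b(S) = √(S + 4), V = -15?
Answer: -541392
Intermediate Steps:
w(P) = 2*P² (w(P) = P*(2*P) = 2*P²)
b(S) = √(4 + S)
k = -1472 (k = -1008 - 464 = -1472)
N(c, p) = 2 + 1472*c (N(c, p) = 2 - (-1472)*c = 2 + 1472*c)
N(-203, b(w(6))*0 + V) - 1*242578 = (2 + 1472*(-203)) - 1*242578 = (2 - 298816) - 242578 = -298814 - 242578 = -541392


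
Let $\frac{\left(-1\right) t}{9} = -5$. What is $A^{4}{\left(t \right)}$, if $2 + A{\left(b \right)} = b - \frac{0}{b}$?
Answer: $3418801$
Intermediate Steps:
$t = 45$ ($t = \left(-9\right) \left(-5\right) = 45$)
$A{\left(b \right)} = -2 + b$ ($A{\left(b \right)} = -2 + \left(b - \frac{0}{b}\right) = -2 + \left(b - 0\right) = -2 + \left(b + 0\right) = -2 + b$)
$A^{4}{\left(t \right)} = \left(-2 + 45\right)^{4} = 43^{4} = 3418801$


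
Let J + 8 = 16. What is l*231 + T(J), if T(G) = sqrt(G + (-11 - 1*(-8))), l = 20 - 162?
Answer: -32802 + sqrt(5) ≈ -32800.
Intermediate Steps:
J = 8 (J = -8 + 16 = 8)
l = -142
T(G) = sqrt(-3 + G) (T(G) = sqrt(G + (-11 + 8)) = sqrt(G - 3) = sqrt(-3 + G))
l*231 + T(J) = -142*231 + sqrt(-3 + 8) = -32802 + sqrt(5)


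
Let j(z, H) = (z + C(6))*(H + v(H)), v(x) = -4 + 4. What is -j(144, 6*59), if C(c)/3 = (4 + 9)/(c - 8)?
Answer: -44073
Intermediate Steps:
C(c) = 39/(-8 + c) (C(c) = 3*((4 + 9)/(c - 8)) = 3*(13/(-8 + c)) = 39/(-8 + c))
v(x) = 0
j(z, H) = H*(-39/2 + z) (j(z, H) = (z + 39/(-8 + 6))*(H + 0) = (z + 39/(-2))*H = (z + 39*(-½))*H = (z - 39/2)*H = (-39/2 + z)*H = H*(-39/2 + z))
-j(144, 6*59) = -6*59*(-39 + 2*144)/2 = -354*(-39 + 288)/2 = -354*249/2 = -1*44073 = -44073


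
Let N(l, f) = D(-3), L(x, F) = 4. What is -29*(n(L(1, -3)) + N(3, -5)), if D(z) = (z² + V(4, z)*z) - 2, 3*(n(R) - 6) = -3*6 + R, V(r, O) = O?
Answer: -1508/3 ≈ -502.67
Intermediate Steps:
n(R) = R/3 (n(R) = 6 + (-3*6 + R)/3 = 6 + (-18 + R)/3 = 6 + (-6 + R/3) = R/3)
D(z) = -2 + 2*z² (D(z) = (z² + z*z) - 2 = (z² + z²) - 2 = 2*z² - 2 = -2 + 2*z²)
N(l, f) = 16 (N(l, f) = -2 + 2*(-3)² = -2 + 2*9 = -2 + 18 = 16)
-29*(n(L(1, -3)) + N(3, -5)) = -29*((⅓)*4 + 16) = -29*(4/3 + 16) = -29*52/3 = -1508/3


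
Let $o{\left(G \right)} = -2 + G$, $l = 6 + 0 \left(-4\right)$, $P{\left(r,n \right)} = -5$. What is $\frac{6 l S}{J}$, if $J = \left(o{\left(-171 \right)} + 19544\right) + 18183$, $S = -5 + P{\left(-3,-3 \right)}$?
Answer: $- \frac{60}{6259} \approx -0.0095862$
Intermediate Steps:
$l = 6$ ($l = 6 + 0 = 6$)
$S = -10$ ($S = -5 - 5 = -10$)
$J = 37554$ ($J = \left(\left(-2 - 171\right) + 19544\right) + 18183 = \left(-173 + 19544\right) + 18183 = 19371 + 18183 = 37554$)
$\frac{6 l S}{J} = \frac{6 \cdot 6 \left(-10\right)}{37554} = 36 \left(-10\right) \frac{1}{37554} = \left(-360\right) \frac{1}{37554} = - \frac{60}{6259}$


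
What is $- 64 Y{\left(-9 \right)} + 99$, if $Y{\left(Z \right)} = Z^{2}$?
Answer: $-5085$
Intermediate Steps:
$- 64 Y{\left(-9 \right)} + 99 = - 64 \left(-9\right)^{2} + 99 = \left(-64\right) 81 + 99 = -5184 + 99 = -5085$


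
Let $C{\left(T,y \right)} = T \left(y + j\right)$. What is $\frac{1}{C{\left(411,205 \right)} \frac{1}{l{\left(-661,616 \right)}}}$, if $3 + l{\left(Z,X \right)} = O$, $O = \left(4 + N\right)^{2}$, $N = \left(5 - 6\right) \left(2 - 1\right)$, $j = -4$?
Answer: $\frac{2}{27537} \approx 7.263 \cdot 10^{-5}$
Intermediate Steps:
$N = -1$ ($N = \left(-1\right) 1 = -1$)
$O = 9$ ($O = \left(4 - 1\right)^{2} = 3^{2} = 9$)
$C{\left(T,y \right)} = T \left(-4 + y\right)$ ($C{\left(T,y \right)} = T \left(y - 4\right) = T \left(-4 + y\right)$)
$l{\left(Z,X \right)} = 6$ ($l{\left(Z,X \right)} = -3 + 9 = 6$)
$\frac{1}{C{\left(411,205 \right)} \frac{1}{l{\left(-661,616 \right)}}} = \frac{1}{411 \left(-4 + 205\right) \frac{1}{6}} = \frac{1}{411 \cdot 201 \cdot \frac{1}{6}} = \frac{1}{82611 \cdot \frac{1}{6}} = \frac{1}{\frac{27537}{2}} = \frac{2}{27537}$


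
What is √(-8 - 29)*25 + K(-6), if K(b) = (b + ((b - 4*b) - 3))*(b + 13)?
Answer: 63 + 25*I*√37 ≈ 63.0 + 152.07*I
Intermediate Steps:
K(b) = (-3 - 2*b)*(13 + b) (K(b) = (b + (-3*b - 3))*(13 + b) = (b + (-3 - 3*b))*(13 + b) = (-3 - 2*b)*(13 + b))
√(-8 - 29)*25 + K(-6) = √(-8 - 29)*25 + (-39 - 29*(-6) - 2*(-6)²) = √(-37)*25 + (-39 + 174 - 2*36) = (I*√37)*25 + (-39 + 174 - 72) = 25*I*√37 + 63 = 63 + 25*I*√37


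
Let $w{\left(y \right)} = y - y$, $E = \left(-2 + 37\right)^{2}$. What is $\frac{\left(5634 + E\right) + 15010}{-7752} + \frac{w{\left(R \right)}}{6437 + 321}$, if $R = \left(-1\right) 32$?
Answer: $- \frac{1151}{408} \approx -2.8211$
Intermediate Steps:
$R = -32$
$E = 1225$ ($E = 35^{2} = 1225$)
$w{\left(y \right)} = 0$
$\frac{\left(5634 + E\right) + 15010}{-7752} + \frac{w{\left(R \right)}}{6437 + 321} = \frac{\left(5634 + 1225\right) + 15010}{-7752} + \frac{0}{6437 + 321} = \left(6859 + 15010\right) \left(- \frac{1}{7752}\right) + \frac{0}{6758} = 21869 \left(- \frac{1}{7752}\right) + 0 \cdot \frac{1}{6758} = - \frac{1151}{408} + 0 = - \frac{1151}{408}$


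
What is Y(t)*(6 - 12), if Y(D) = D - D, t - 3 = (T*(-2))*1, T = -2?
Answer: 0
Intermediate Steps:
t = 7 (t = 3 - 2*(-2)*1 = 3 + 4*1 = 3 + 4 = 7)
Y(D) = 0
Y(t)*(6 - 12) = 0*(6 - 12) = 0*(-6) = 0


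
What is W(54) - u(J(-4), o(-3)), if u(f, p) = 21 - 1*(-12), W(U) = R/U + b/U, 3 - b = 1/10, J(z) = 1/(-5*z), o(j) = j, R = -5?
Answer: -5947/180 ≈ -33.039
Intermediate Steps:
J(z) = -1/(5*z)
b = 29/10 (b = 3 - 1/10 = 3 - 1*⅒ = 3 - ⅒ = 29/10 ≈ 2.9000)
W(U) = -21/(10*U) (W(U) = -5/U + 29/(10*U) = -21/(10*U))
u(f, p) = 33 (u(f, p) = 21 + 12 = 33)
W(54) - u(J(-4), o(-3)) = -21/10/54 - 1*33 = -21/10*1/54 - 33 = -7/180 - 33 = -5947/180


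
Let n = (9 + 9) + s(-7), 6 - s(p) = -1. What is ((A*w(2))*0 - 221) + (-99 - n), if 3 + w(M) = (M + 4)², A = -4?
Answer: -345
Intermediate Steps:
s(p) = 7 (s(p) = 6 - 1*(-1) = 6 + 1 = 7)
n = 25 (n = (9 + 9) + 7 = 18 + 7 = 25)
w(M) = -3 + (4 + M)² (w(M) = -3 + (M + 4)² = -3 + (4 + M)²)
((A*w(2))*0 - 221) + (-99 - n) = (-4*(-3 + (4 + 2)²)*0 - 221) + (-99 - 1*25) = (-4*(-3 + 6²)*0 - 221) + (-99 - 25) = (-4*(-3 + 36)*0 - 221) - 124 = (-4*33*0 - 221) - 124 = (-132*0 - 221) - 124 = (0 - 221) - 124 = -221 - 124 = -345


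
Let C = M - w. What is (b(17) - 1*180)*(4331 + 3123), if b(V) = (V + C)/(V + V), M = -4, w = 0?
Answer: -22760789/17 ≈ -1.3389e+6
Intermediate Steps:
C = -4 (C = -4 - 1*0 = -4 + 0 = -4)
b(V) = (-4 + V)/(2*V) (b(V) = (V - 4)/(V + V) = (-4 + V)/((2*V)) = (-4 + V)*(1/(2*V)) = (-4 + V)/(2*V))
(b(17) - 1*180)*(4331 + 3123) = ((1/2)*(-4 + 17)/17 - 1*180)*(4331 + 3123) = ((1/2)*(1/17)*13 - 180)*7454 = (13/34 - 180)*7454 = -6107/34*7454 = -22760789/17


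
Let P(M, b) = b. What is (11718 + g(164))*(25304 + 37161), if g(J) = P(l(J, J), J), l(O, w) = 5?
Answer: 742209130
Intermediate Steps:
g(J) = J
(11718 + g(164))*(25304 + 37161) = (11718 + 164)*(25304 + 37161) = 11882*62465 = 742209130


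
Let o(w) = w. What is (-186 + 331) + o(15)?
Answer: 160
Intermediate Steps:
(-186 + 331) + o(15) = (-186 + 331) + 15 = 145 + 15 = 160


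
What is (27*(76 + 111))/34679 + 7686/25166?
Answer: 196802964/436365857 ≈ 0.45100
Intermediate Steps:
(27*(76 + 111))/34679 + 7686/25166 = (27*187)*(1/34679) + 7686*(1/25166) = 5049*(1/34679) + 3843/12583 = 5049/34679 + 3843/12583 = 196802964/436365857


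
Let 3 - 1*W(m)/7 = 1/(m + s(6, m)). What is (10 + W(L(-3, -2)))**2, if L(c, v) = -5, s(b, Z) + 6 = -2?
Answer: 168100/169 ≈ 994.67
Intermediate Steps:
s(b, Z) = -8 (s(b, Z) = -6 - 2 = -8)
W(m) = 21 - 7/(-8 + m) (W(m) = 21 - 7/(m - 8) = 21 - 7/(-8 + m))
(10 + W(L(-3, -2)))**2 = (10 + 7*(-25 + 3*(-5))/(-8 - 5))**2 = (10 + 7*(-25 - 15)/(-13))**2 = (10 + 7*(-1/13)*(-40))**2 = (10 + 280/13)**2 = (410/13)**2 = 168100/169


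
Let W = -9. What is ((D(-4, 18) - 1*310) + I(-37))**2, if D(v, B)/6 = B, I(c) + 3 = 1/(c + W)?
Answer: 88943761/2116 ≈ 42034.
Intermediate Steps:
I(c) = -3 + 1/(-9 + c) (I(c) = -3 + 1/(c - 9) = -3 + 1/(-9 + c))
D(v, B) = 6*B
((D(-4, 18) - 1*310) + I(-37))**2 = ((6*18 - 1*310) + (28 - 3*(-37))/(-9 - 37))**2 = ((108 - 310) + (28 + 111)/(-46))**2 = (-202 - 1/46*139)**2 = (-202 - 139/46)**2 = (-9431/46)**2 = 88943761/2116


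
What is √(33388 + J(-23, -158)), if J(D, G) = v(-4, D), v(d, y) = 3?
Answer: √33391 ≈ 182.73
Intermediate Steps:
J(D, G) = 3
√(33388 + J(-23, -158)) = √(33388 + 3) = √33391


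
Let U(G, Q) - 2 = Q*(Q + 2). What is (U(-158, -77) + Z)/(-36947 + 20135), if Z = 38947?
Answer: -3727/1401 ≈ -2.6602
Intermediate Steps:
U(G, Q) = 2 + Q*(2 + Q) (U(G, Q) = 2 + Q*(Q + 2) = 2 + Q*(2 + Q))
(U(-158, -77) + Z)/(-36947 + 20135) = ((2 + (-77)² + 2*(-77)) + 38947)/(-36947 + 20135) = ((2 + 5929 - 154) + 38947)/(-16812) = (5777 + 38947)*(-1/16812) = 44724*(-1/16812) = -3727/1401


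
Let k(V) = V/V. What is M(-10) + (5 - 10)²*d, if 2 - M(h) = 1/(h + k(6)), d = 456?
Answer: 102619/9 ≈ 11402.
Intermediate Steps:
k(V) = 1
M(h) = 2 - 1/(1 + h) (M(h) = 2 - 1/(h + 1) = 2 - 1/(1 + h))
M(-10) + (5 - 10)²*d = (1 + 2*(-10))/(1 - 10) + (5 - 10)²*456 = (1 - 20)/(-9) + (-5)²*456 = -⅑*(-19) + 25*456 = 19/9 + 11400 = 102619/9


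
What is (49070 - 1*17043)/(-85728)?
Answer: -32027/85728 ≈ -0.37359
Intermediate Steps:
(49070 - 1*17043)/(-85728) = (49070 - 17043)*(-1/85728) = 32027*(-1/85728) = -32027/85728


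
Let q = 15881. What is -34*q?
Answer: -539954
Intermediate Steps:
-34*q = -34*15881 = -539954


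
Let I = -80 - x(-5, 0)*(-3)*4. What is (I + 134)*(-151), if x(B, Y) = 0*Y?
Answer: -8154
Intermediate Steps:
x(B, Y) = 0
I = -80 (I = -80 - 0*(-3)*4 = -80 - 0*4 = -80 - 1*0 = -80 + 0 = -80)
(I + 134)*(-151) = (-80 + 134)*(-151) = 54*(-151) = -8154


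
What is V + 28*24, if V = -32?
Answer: 640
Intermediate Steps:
V + 28*24 = -32 + 28*24 = -32 + 672 = 640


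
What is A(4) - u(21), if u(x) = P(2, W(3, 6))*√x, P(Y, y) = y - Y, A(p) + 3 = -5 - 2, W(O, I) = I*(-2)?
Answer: -10 + 14*√21 ≈ 54.156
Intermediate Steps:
W(O, I) = -2*I
A(p) = -10 (A(p) = -3 + (-5 - 2) = -3 - 7 = -10)
u(x) = -14*√x (u(x) = (-2*6 - 1*2)*√x = (-12 - 2)*√x = -14*√x)
A(4) - u(21) = -10 - (-14)*√21 = -10 + 14*√21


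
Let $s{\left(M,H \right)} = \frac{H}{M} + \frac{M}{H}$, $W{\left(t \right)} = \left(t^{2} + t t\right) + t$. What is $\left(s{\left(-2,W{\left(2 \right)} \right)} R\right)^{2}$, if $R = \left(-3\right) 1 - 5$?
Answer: $\frac{43264}{25} \approx 1730.6$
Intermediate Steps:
$W{\left(t \right)} = t + 2 t^{2}$ ($W{\left(t \right)} = \left(t^{2} + t^{2}\right) + t = 2 t^{2} + t = t + 2 t^{2}$)
$R = -8$ ($R = -3 - 5 = -8$)
$\left(s{\left(-2,W{\left(2 \right)} \right)} R\right)^{2} = \left(\left(\frac{2 \left(1 + 2 \cdot 2\right)}{-2} - \frac{2}{2 \left(1 + 2 \cdot 2\right)}\right) \left(-8\right)\right)^{2} = \left(\left(2 \left(1 + 4\right) \left(- \frac{1}{2}\right) - \frac{2}{2 \left(1 + 4\right)}\right) \left(-8\right)\right)^{2} = \left(\left(2 \cdot 5 \left(- \frac{1}{2}\right) - \frac{2}{2 \cdot 5}\right) \left(-8\right)\right)^{2} = \left(\left(10 \left(- \frac{1}{2}\right) - \frac{2}{10}\right) \left(-8\right)\right)^{2} = \left(\left(-5 - \frac{1}{5}\right) \left(-8\right)\right)^{2} = \left(\left(- \frac{26}{5}\right) \left(-8\right)\right)^{2} = \left(\frac{208}{5}\right)^{2} = \frac{43264}{25}$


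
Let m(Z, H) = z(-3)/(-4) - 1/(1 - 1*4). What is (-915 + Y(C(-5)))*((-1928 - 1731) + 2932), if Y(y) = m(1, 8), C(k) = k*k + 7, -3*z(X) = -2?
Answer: 3990503/6 ≈ 6.6508e+5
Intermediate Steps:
z(X) = ⅔ (z(X) = -⅓*(-2) = ⅔)
m(Z, H) = ⅙ (m(Z, H) = (⅔)/(-4) - 1/(1 - 1*4) = (⅔)*(-¼) - 1/(1 - 4) = -⅙ - 1/(-3) = -⅙ - 1*(-⅓) = -⅙ + ⅓ = ⅙)
C(k) = 7 + k² (C(k) = k² + 7 = 7 + k²)
Y(y) = ⅙
(-915 + Y(C(-5)))*((-1928 - 1731) + 2932) = (-915 + ⅙)*((-1928 - 1731) + 2932) = -5489*(-3659 + 2932)/6 = -5489/6*(-727) = 3990503/6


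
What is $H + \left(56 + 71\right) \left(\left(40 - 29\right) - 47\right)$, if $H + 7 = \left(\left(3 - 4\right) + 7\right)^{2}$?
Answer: $-4543$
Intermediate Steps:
$H = 29$ ($H = -7 + \left(\left(3 - 4\right) + 7\right)^{2} = -7 + \left(-1 + 7\right)^{2} = -7 + 6^{2} = -7 + 36 = 29$)
$H + \left(56 + 71\right) \left(\left(40 - 29\right) - 47\right) = 29 + \left(56 + 71\right) \left(\left(40 - 29\right) - 47\right) = 29 + 127 \left(11 - 47\right) = 29 + 127 \left(-36\right) = 29 - 4572 = -4543$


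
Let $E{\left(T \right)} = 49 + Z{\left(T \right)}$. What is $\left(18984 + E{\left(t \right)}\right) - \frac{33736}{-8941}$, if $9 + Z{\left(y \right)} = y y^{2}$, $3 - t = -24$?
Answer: $\frac{346113023}{8941} \approx 38711.0$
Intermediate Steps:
$t = 27$ ($t = 3 - -24 = 3 + 24 = 27$)
$Z{\left(y \right)} = -9 + y^{3}$ ($Z{\left(y \right)} = -9 + y y^{2} = -9 + y^{3}$)
$E{\left(T \right)} = 40 + T^{3}$ ($E{\left(T \right)} = 49 + \left(-9 + T^{3}\right) = 40 + T^{3}$)
$\left(18984 + E{\left(t \right)}\right) - \frac{33736}{-8941} = \left(18984 + \left(40 + 27^{3}\right)\right) - \frac{33736}{-8941} = \left(18984 + \left(40 + 19683\right)\right) - - \frac{33736}{8941} = \left(18984 + 19723\right) + \frac{33736}{8941} = 38707 + \frac{33736}{8941} = \frac{346113023}{8941}$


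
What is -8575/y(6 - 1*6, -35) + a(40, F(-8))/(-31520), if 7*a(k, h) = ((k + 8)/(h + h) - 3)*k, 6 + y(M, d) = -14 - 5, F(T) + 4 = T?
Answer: 1891993/5516 ≈ 343.00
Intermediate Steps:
F(T) = -4 + T
y(M, d) = -25 (y(M, d) = -6 + (-14 - 5) = -6 - 19 = -25)
a(k, h) = k*(-3 + (8 + k)/(2*h))/7 (a(k, h) = (((k + 8)/(h + h) - 3)*k)/7 = (((8 + k)/((2*h)) - 3)*k)/7 = (((8 + k)*(1/(2*h)) - 3)*k)/7 = (((8 + k)/(2*h) - 3)*k)/7 = ((-3 + (8 + k)/(2*h))*k)/7 = (k*(-3 + (8 + k)/(2*h)))/7 = k*(-3 + (8 + k)/(2*h))/7)
-8575/y(6 - 1*6, -35) + a(40, F(-8))/(-31520) = -8575/(-25) + ((1/14)*40*(8 + 40 - 6*(-4 - 8))/(-4 - 8))/(-31520) = -8575*(-1/25) + ((1/14)*40*(8 + 40 - 6*(-12))/(-12))*(-1/31520) = 343 + ((1/14)*40*(-1/12)*(8 + 40 + 72))*(-1/31520) = 343 + ((1/14)*40*(-1/12)*120)*(-1/31520) = 343 - 200/7*(-1/31520) = 343 + 5/5516 = 1891993/5516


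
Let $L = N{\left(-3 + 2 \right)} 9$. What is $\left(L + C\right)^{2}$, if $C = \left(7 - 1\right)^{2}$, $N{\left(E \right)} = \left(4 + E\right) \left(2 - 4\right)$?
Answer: $324$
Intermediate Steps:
$N{\left(E \right)} = -8 - 2 E$ ($N{\left(E \right)} = \left(4 + E\right) \left(-2\right) = -8 - 2 E$)
$L = -54$ ($L = \left(-8 - 2 \left(-3 + 2\right)\right) 9 = \left(-8 - -2\right) 9 = \left(-8 + 2\right) 9 = \left(-6\right) 9 = -54$)
$C = 36$ ($C = 6^{2} = 36$)
$\left(L + C\right)^{2} = \left(-54 + 36\right)^{2} = \left(-18\right)^{2} = 324$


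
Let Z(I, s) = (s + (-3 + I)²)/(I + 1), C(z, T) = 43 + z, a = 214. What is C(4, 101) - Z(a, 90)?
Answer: -34506/215 ≈ -160.49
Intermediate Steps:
Z(I, s) = (s + (-3 + I)²)/(1 + I)
C(4, 101) - Z(a, 90) = (43 + 4) - (90 + (-3 + 214)²)/(1 + 214) = 47 - (90 + 211²)/215 = 47 - (90 + 44521)/215 = 47 - 44611/215 = -34506/215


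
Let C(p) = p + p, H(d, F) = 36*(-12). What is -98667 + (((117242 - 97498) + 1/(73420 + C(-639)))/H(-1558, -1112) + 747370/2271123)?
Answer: -776321600888379739/7864481062368 ≈ -98712.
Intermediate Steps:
H(d, F) = -432
C(p) = 2*p
-98667 + (((117242 - 97498) + 1/(73420 + C(-639)))/H(-1558, -1112) + 747370/2271123) = -98667 + (((117242 - 97498) + 1/(73420 + 2*(-639)))/(-432) + 747370/2271123) = -98667 + ((19744 + 1/(73420 - 1278))*(-1/432) + 747370*(1/2271123)) = -98667 + ((19744 + 1/72142)*(-1/432) + 747370/2271123) = -98667 + ((1424371649/72142)*(-1/432) + 747370/2271123) = -98667 + (-1424371649/31165344 + 747370/2271123) = -98667 - 356847907716283/7864481062368 = -776321600888379739/7864481062368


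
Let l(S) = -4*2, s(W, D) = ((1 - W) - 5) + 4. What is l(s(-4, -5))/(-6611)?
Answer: 8/6611 ≈ 0.0012101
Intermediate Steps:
s(W, D) = -W (s(W, D) = (-4 - W) + 4 = -W)
l(S) = -8
l(s(-4, -5))/(-6611) = -8/(-6611) = -8*(-1/6611) = 8/6611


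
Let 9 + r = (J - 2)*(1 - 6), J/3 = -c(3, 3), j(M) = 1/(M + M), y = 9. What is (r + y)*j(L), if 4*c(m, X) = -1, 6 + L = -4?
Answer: -5/16 ≈ -0.31250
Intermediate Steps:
L = -10 (L = -6 - 4 = -10)
c(m, X) = -¼ (c(m, X) = (¼)*(-1) = -¼)
j(M) = 1/(2*M)
J = ¾ (J = 3*(-1*(-¼)) = 3*(¼) = ¾ ≈ 0.75000)
r = -11/4 (r = -9 + (¾ - 2)*(1 - 6) = -9 - 5/4*(-5) = -9 + 25/4 = -11/4 ≈ -2.7500)
(r + y)*j(L) = (-11/4 + 9)*((½)/(-10)) = 25*((½)*(-⅒))/4 = (25/4)*(-1/20) = -5/16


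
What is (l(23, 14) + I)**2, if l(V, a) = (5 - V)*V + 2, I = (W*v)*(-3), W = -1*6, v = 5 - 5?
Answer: 169744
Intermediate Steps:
v = 0
W = -6
I = 0 (I = -6*0*(-3) = 0*(-3) = 0)
l(V, a) = 2 + V*(5 - V) (l(V, a) = V*(5 - V) + 2 = 2 + V*(5 - V))
(l(23, 14) + I)**2 = ((2 - 1*23**2 + 5*23) + 0)**2 = ((2 - 1*529 + 115) + 0)**2 = ((2 - 529 + 115) + 0)**2 = (-412 + 0)**2 = (-412)**2 = 169744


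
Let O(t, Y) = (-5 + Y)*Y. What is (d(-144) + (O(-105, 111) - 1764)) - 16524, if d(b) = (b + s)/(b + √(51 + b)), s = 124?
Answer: -45281286/6943 + 20*I*√93/20829 ≈ -6521.9 + 0.0092598*I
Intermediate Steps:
d(b) = (124 + b)/(b + √(51 + b)) (d(b) = (b + 124)/(b + √(51 + b)) = (124 + b)/(b + √(51 + b)))
O(t, Y) = Y*(-5 + Y)
(d(-144) + (O(-105, 111) - 1764)) - 16524 = ((124 - 144)/(-144 + √(51 - 144)) + (111*(-5 + 111) - 1764)) - 16524 = (-20/(-144 + √(-93)) + (111*106 - 1764)) - 16524 = (-20/(-144 + I*√93) + (11766 - 1764)) - 16524 = (-20/(-144 + I*√93) + 10002) - 16524 = (10002 - 20/(-144 + I*√93)) - 16524 = -6522 - 20/(-144 + I*√93)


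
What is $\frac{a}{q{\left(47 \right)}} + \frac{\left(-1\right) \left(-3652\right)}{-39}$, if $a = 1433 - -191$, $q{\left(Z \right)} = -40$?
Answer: $- \frac{26177}{195} \approx -134.24$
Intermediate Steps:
$a = 1624$ ($a = 1433 + 191 = 1624$)
$\frac{a}{q{\left(47 \right)}} + \frac{\left(-1\right) \left(-3652\right)}{-39} = \frac{1624}{-40} + \frac{\left(-1\right) \left(-3652\right)}{-39} = 1624 \left(- \frac{1}{40}\right) + 3652 \left(- \frac{1}{39}\right) = - \frac{203}{5} - \frac{3652}{39} = - \frac{26177}{195}$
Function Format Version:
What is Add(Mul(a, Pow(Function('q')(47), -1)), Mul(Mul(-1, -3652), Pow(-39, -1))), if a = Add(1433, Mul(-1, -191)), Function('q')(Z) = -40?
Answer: Rational(-26177, 195) ≈ -134.24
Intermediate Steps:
a = 1624 (a = Add(1433, 191) = 1624)
Add(Mul(a, Pow(Function('q')(47), -1)), Mul(Mul(-1, -3652), Pow(-39, -1))) = Add(Mul(1624, Pow(-40, -1)), Mul(Mul(-1, -3652), Pow(-39, -1))) = Add(Mul(1624, Rational(-1, 40)), Mul(3652, Rational(-1, 39))) = Add(Rational(-203, 5), Rational(-3652, 39)) = Rational(-26177, 195)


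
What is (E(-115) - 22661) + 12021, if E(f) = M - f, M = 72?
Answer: -10453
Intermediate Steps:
E(f) = 72 - f
(E(-115) - 22661) + 12021 = ((72 - 1*(-115)) - 22661) + 12021 = ((72 + 115) - 22661) + 12021 = (187 - 22661) + 12021 = -22474 + 12021 = -10453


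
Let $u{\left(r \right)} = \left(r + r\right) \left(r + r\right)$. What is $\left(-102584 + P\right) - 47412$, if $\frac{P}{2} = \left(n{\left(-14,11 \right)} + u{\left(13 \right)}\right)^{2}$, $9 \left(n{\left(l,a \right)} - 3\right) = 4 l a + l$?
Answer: $591766$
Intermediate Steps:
$u{\left(r \right)} = 4 r^{2}$ ($u{\left(r \right)} = 2 r 2 r = 4 r^{2}$)
$n{\left(l,a \right)} = 3 + \frac{l}{9} + \frac{4 a l}{9}$ ($n{\left(l,a \right)} = 3 + \frac{4 l a + l}{9} = 3 + \frac{4 a l + l}{9} = 3 + \frac{l + 4 a l}{9} = 3 + \left(\frac{l}{9} + \frac{4 a l}{9}\right) = 3 + \frac{l}{9} + \frac{4 a l}{9}$)
$P = 741762$ ($P = 2 \left(\left(3 + \frac{1}{9} \left(-14\right) + \frac{4}{9} \cdot 11 \left(-14\right)\right) + 4 \cdot 13^{2}\right)^{2} = 2 \left(\left(3 - \frac{14}{9} - \frac{616}{9}\right) + 4 \cdot 169\right)^{2} = 2 \left(-67 + 676\right)^{2} = 2 \cdot 609^{2} = 2 \cdot 370881 = 741762$)
$\left(-102584 + P\right) - 47412 = \left(-102584 + 741762\right) - 47412 = 639178 - 47412 = 591766$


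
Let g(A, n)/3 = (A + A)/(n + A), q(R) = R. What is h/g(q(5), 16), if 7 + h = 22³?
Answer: 74487/10 ≈ 7448.7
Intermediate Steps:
h = 10641 (h = -7 + 22³ = -7 + 10648 = 10641)
g(A, n) = 6*A/(A + n) (g(A, n) = 3*((A + A)/(n + A)) = 3*((2*A)/(A + n)) = 3*(2*A/(A + n)) = 6*A/(A + n))
h/g(q(5), 16) = 10641/((6*5/(5 + 16))) = 10641/((6*5/21)) = 10641/((6*5*(1/21))) = 10641/(10/7) = 10641*(7/10) = 74487/10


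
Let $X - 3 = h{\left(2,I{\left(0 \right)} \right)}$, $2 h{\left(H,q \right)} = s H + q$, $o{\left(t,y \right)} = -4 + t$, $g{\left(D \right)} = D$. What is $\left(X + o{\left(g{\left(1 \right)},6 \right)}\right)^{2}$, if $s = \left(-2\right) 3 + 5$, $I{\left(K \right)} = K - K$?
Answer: $1$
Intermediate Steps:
$I{\left(K \right)} = 0$
$s = -1$ ($s = -6 + 5 = -1$)
$h{\left(H,q \right)} = \frac{q}{2} - \frac{H}{2}$ ($h{\left(H,q \right)} = \frac{- H + q}{2} = \frac{q - H}{2} = \frac{q}{2} - \frac{H}{2}$)
$X = 2$ ($X = 3 + \left(\frac{1}{2} \cdot 0 - 1\right) = 3 + \left(0 - 1\right) = 3 - 1 = 2$)
$\left(X + o{\left(g{\left(1 \right)},6 \right)}\right)^{2} = \left(2 + \left(-4 + 1\right)\right)^{2} = \left(2 - 3\right)^{2} = \left(-1\right)^{2} = 1$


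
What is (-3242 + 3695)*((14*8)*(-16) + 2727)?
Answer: 423555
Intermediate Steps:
(-3242 + 3695)*((14*8)*(-16) + 2727) = 453*(112*(-16) + 2727) = 453*(-1792 + 2727) = 453*935 = 423555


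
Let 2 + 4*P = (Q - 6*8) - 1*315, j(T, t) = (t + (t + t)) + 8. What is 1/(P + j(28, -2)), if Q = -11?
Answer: -1/92 ≈ -0.010870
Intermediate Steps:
j(T, t) = 8 + 3*t (j(T, t) = (t + 2*t) + 8 = 3*t + 8 = 8 + 3*t)
P = -94 (P = -1/2 + ((-11 - 6*8) - 1*315)/4 = -1/2 + ((-11 - 48) - 315)/4 = -1/2 + (-59 - 315)/4 = -1/2 + (1/4)*(-374) = -1/2 - 187/2 = -94)
1/(P + j(28, -2)) = 1/(-94 + (8 + 3*(-2))) = 1/(-94 + (8 - 6)) = 1/(-94 + 2) = 1/(-92) = -1/92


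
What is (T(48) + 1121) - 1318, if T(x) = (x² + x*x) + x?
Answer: 4459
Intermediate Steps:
T(x) = x + 2*x² (T(x) = (x² + x²) + x = 2*x² + x = x + 2*x²)
(T(48) + 1121) - 1318 = (48*(1 + 2*48) + 1121) - 1318 = (48*(1 + 96) + 1121) - 1318 = (48*97 + 1121) - 1318 = (4656 + 1121) - 1318 = 5777 - 1318 = 4459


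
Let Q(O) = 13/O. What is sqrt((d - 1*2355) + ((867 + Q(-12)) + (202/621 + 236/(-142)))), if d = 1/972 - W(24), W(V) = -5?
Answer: 4*I*sqrt(180479919345)/44091 ≈ 38.541*I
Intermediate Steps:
d = 4861/972 (d = 1/972 - 1*(-5) = 1/972 + 5 = 4861/972 ≈ 5.0010)
sqrt((d - 1*2355) + ((867 + Q(-12)) + (202/621 + 236/(-142)))) = sqrt((4861/972 - 1*2355) + ((867 + 13/(-12)) + (202/621 + 236/(-142)))) = sqrt((4861/972 - 2355) + ((867 + 13*(-1/12)) + (202*(1/621) + 236*(-1/142)))) = sqrt(-2284199/972 + ((867 - 13/12) + (202/621 - 118/71))) = sqrt(-2284199/972 + (10391/12 - 58936/44091)) = sqrt(-2284199/972 + 152480783/176364) = sqrt(-589442480/396819) = 4*I*sqrt(180479919345)/44091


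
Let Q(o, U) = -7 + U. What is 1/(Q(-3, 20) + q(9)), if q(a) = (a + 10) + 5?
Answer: 1/37 ≈ 0.027027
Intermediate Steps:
q(a) = 15 + a (q(a) = (10 + a) + 5 = 15 + a)
1/(Q(-3, 20) + q(9)) = 1/((-7 + 20) + (15 + 9)) = 1/(13 + 24) = 1/37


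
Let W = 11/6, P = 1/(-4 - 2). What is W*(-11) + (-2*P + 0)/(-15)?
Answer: -1817/90 ≈ -20.189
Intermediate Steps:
P = -⅙ (P = 1/(-6) = -⅙ ≈ -0.16667)
W = 11/6 (W = 11*(⅙) = 11/6 ≈ 1.8333)
W*(-11) + (-2*P + 0)/(-15) = (11/6)*(-11) + (-2*(-⅙) + 0)/(-15) = -121/6 + (⅓ + 0)*(-1/15) = -121/6 + (⅓)*(-1/15) = -121/6 - 1/45 = -1817/90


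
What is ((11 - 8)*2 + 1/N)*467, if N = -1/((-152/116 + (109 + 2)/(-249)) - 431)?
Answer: 493192162/2407 ≈ 2.0490e+5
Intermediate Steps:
N = 2407/1041644 (N = -1/((-152*1/116 + 111*(-1/249)) - 431) = -1/((-38/29 - 37/83) - 431) = -1/(-4227/2407 - 431) = -1/(-1041644/2407) = -1*(-2407/1041644) = 2407/1041644 ≈ 0.0023108)
((11 - 8)*2 + 1/N)*467 = ((11 - 8)*2 + 1/(2407/1041644))*467 = (3*2 + 1041644/2407)*467 = (6 + 1041644/2407)*467 = (1056086/2407)*467 = 493192162/2407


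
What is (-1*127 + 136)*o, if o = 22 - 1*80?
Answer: -522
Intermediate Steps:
o = -58 (o = 22 - 80 = -58)
(-1*127 + 136)*o = (-1*127 + 136)*(-58) = (-127 + 136)*(-58) = 9*(-58) = -522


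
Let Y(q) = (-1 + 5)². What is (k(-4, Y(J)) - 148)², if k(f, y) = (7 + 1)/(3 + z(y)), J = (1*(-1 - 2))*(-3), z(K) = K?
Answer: 7862416/361 ≈ 21780.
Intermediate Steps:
J = 9 (J = (1*(-3))*(-3) = -3*(-3) = 9)
Y(q) = 16 (Y(q) = 4² = 16)
k(f, y) = 8/(3 + y) (k(f, y) = (7 + 1)/(3 + y) = 8/(3 + y))
(k(-4, Y(J)) - 148)² = (8/(3 + 16) - 148)² = (8/19 - 148)² = (-2804/19)² = 7862416/361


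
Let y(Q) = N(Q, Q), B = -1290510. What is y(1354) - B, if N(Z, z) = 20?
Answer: 1290530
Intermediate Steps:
y(Q) = 20
y(1354) - B = 20 - 1*(-1290510) = 20 + 1290510 = 1290530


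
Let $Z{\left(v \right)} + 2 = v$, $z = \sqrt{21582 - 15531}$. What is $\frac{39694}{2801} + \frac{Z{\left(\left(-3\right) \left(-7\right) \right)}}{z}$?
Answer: $\frac{39694}{2801} + \frac{19 \sqrt{6051}}{6051} \approx 14.416$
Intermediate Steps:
$z = \sqrt{6051} \approx 77.788$
$Z{\left(v \right)} = -2 + v$
$\frac{39694}{2801} + \frac{Z{\left(\left(-3\right) \left(-7\right) \right)}}{z} = \frac{39694}{2801} + \frac{-2 - -21}{\sqrt{6051}} = 39694 \cdot \frac{1}{2801} + \left(-2 + 21\right) \frac{\sqrt{6051}}{6051} = \frac{39694}{2801} + 19 \frac{\sqrt{6051}}{6051} = \frac{39694}{2801} + \frac{19 \sqrt{6051}}{6051}$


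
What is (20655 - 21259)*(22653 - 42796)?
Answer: 12166372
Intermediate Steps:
(20655 - 21259)*(22653 - 42796) = -604*(-20143) = 12166372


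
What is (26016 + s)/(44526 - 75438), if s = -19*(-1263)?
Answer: -16671/10304 ≈ -1.6179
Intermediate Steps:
s = 23997
(26016 + s)/(44526 - 75438) = (26016 + 23997)/(44526 - 75438) = 50013/(-30912) = 50013*(-1/30912) = -16671/10304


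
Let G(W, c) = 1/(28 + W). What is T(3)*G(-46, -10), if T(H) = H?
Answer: -⅙ ≈ -0.16667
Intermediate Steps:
T(3)*G(-46, -10) = 3/(28 - 46) = 3/(-18) = 3*(-1/18) = -⅙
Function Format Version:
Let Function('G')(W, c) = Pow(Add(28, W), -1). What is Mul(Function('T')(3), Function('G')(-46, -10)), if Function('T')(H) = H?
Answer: Rational(-1, 6) ≈ -0.16667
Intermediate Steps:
Mul(Function('T')(3), Function('G')(-46, -10)) = Mul(3, Pow(Add(28, -46), -1)) = Mul(3, Pow(-18, -1)) = Mul(3, Rational(-1, 18)) = Rational(-1, 6)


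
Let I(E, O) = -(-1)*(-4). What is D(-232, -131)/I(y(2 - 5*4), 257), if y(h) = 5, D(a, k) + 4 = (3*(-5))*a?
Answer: -869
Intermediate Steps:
D(a, k) = -4 - 15*a (D(a, k) = -4 + (3*(-5))*a = -4 - 15*a)
I(E, O) = -4 (I(E, O) = -1*4 = -4)
D(-232, -131)/I(y(2 - 5*4), 257) = (-4 - 15*(-232))/(-4) = (-4 + 3480)*(-¼) = 3476*(-¼) = -869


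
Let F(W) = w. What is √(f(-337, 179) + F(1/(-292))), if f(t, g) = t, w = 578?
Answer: √241 ≈ 15.524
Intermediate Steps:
F(W) = 578
√(f(-337, 179) + F(1/(-292))) = √(-337 + 578) = √241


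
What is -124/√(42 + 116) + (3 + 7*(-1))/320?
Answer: -1/80 - 62*√158/79 ≈ -9.8774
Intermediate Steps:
-124/√(42 + 116) + (3 + 7*(-1))/320 = -124*√158/158 + (3 - 7)*(1/320) = -62*√158/79 - 4*1/320 = -62*√158/79 - 1/80 = -1/80 - 62*√158/79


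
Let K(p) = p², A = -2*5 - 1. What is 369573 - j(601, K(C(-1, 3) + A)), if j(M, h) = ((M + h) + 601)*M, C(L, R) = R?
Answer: -391293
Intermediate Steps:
A = -11 (A = -10 - 1 = -11)
j(M, h) = M*(601 + M + h) (j(M, h) = (601 + M + h)*M = M*(601 + M + h))
369573 - j(601, K(C(-1, 3) + A)) = 369573 - 601*(601 + 601 + (3 - 11)²) = 369573 - 601*(601 + 601 + (-8)²) = 369573 - 601*(601 + 601 + 64) = 369573 - 601*1266 = 369573 - 1*760866 = 369573 - 760866 = -391293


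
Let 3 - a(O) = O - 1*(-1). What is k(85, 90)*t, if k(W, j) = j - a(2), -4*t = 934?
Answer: -21015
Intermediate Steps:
t = -467/2 (t = -¼*934 = -467/2 ≈ -233.50)
a(O) = 2 - O (a(O) = 3 - (O - 1*(-1)) = 3 - (O + 1) = 3 - (1 + O) = 3 + (-1 - O) = 2 - O)
k(W, j) = j (k(W, j) = j - (2 - 1*2) = j - (2 - 2) = j - 1*0 = j + 0 = j)
k(85, 90)*t = 90*(-467/2) = -21015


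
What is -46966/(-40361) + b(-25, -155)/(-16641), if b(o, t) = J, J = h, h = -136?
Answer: 787050302/671647401 ≈ 1.1718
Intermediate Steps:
J = -136
b(o, t) = -136
-46966/(-40361) + b(-25, -155)/(-16641) = -46966/(-40361) - 136/(-16641) = -46966*(-1/40361) - 136*(-1/16641) = 46966/40361 + 136/16641 = 787050302/671647401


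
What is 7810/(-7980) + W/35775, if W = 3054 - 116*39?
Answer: -646963/634410 ≈ -1.0198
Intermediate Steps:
W = -1470 (W = 3054 - 4524 = -1470)
7810/(-7980) + W/35775 = 7810/(-7980) - 1470/35775 = 7810*(-1/7980) - 1470*1/35775 = -781/798 - 98/2385 = -646963/634410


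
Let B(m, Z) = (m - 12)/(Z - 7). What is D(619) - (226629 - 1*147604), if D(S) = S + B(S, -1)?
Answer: -627855/8 ≈ -78482.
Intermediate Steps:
B(m, Z) = (-12 + m)/(-7 + Z)
D(S) = 3/2 + 7*S/8 (D(S) = S + (-12 + S)/(-7 - 1) = S + (-12 + S)/(-8) = S - (-12 + S)/8 = S + (3/2 - S/8) = 3/2 + 7*S/8)
D(619) - (226629 - 1*147604) = (3/2 + (7/8)*619) - (226629 - 1*147604) = (3/2 + 4333/8) - (226629 - 147604) = 4345/8 - 1*79025 = 4345/8 - 79025 = -627855/8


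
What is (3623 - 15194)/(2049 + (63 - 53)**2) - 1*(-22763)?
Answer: 6986588/307 ≈ 22758.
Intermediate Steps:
(3623 - 15194)/(2049 + (63 - 53)**2) - 1*(-22763) = -11571/(2049 + 10**2) + 22763 = -11571/(2049 + 100) + 22763 = -11571/2149 + 22763 = -11571*1/2149 + 22763 = -1653/307 + 22763 = 6986588/307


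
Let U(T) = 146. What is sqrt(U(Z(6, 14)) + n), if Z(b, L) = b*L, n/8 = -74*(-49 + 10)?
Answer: sqrt(23234) ≈ 152.43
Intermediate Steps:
n = 23088 (n = 8*(-74*(-49 + 10)) = 8*(-74*(-39)) = 8*2886 = 23088)
Z(b, L) = L*b
sqrt(U(Z(6, 14)) + n) = sqrt(146 + 23088) = sqrt(23234)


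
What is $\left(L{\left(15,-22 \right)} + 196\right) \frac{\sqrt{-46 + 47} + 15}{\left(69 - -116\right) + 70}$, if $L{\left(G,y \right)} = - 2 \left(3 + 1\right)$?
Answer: $\frac{3008}{255} \approx 11.796$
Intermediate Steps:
$L{\left(G,y \right)} = -8$ ($L{\left(G,y \right)} = \left(-2\right) 4 = -8$)
$\left(L{\left(15,-22 \right)} + 196\right) \frac{\sqrt{-46 + 47} + 15}{\left(69 - -116\right) + 70} = \left(-8 + 196\right) \frac{\sqrt{-46 + 47} + 15}{\left(69 - -116\right) + 70} = 188 \frac{\sqrt{1} + 15}{\left(69 + 116\right) + 70} = 188 \frac{1 + 15}{185 + 70} = 188 \cdot \frac{16}{255} = \frac{3008}{255}$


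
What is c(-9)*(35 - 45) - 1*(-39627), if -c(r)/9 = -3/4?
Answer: 79119/2 ≈ 39560.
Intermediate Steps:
c(r) = 27/4 (c(r) = -(-27)/4 = -9*(-3/4) = 27/4)
c(-9)*(35 - 45) - 1*(-39627) = 27*(35 - 45)/4 - 1*(-39627) = (27/4)*(-10) + 39627 = -135/2 + 39627 = 79119/2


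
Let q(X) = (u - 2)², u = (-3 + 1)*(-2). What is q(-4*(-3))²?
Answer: 16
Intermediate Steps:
u = 4 (u = -2*(-2) = 4)
q(X) = 4 (q(X) = (4 - 2)² = 2² = 4)
q(-4*(-3))² = 4² = 16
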